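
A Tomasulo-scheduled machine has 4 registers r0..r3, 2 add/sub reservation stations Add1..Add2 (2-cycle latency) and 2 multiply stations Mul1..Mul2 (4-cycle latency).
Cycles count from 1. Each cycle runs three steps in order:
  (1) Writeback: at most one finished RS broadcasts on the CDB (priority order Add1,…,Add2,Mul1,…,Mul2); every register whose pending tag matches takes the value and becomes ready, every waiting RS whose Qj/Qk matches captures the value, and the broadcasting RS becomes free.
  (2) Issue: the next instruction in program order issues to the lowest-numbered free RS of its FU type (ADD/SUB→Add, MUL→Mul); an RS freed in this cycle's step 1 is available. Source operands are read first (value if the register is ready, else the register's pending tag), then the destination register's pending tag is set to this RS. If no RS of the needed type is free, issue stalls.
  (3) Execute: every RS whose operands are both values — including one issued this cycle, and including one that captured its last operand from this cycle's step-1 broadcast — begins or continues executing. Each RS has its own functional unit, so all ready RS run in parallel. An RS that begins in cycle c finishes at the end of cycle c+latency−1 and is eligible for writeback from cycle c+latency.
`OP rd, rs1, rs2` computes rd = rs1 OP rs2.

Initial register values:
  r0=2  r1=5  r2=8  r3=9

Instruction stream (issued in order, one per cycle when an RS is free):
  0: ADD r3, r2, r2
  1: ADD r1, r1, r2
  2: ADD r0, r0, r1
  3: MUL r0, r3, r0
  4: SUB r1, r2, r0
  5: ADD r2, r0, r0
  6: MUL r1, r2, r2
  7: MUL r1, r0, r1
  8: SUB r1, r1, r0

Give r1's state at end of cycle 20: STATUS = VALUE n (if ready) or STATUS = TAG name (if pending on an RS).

STATUS = TAG Add1

  c1: issue ADD r3<-Add1  regs: r0:2,r1:5,r2:8,r3:Add1
  c2: issue ADD r1<-Add2  regs: r0:2,r1:Add2,r2:8,r3:Add1
  c3: CDB Add1=16; issue ADD r0<-Add1  regs: r0:Add1,r1:Add2,r2:8,r3:16
  c4: CDB Add2=13; issue MUL r0<-Mul1  regs: r0:Mul1,r1:13,r2:8,r3:16
  c5: issue SUB r1<-Add2  regs: r0:Mul1,r1:Add2,r2:8,r3:16
  c6: CDB Add1=15; issue ADD r2<-Add1  regs: r0:Mul1,r1:Add2,r2:Add1,r3:16
  c7: issue MUL r1<-Mul2  regs: r0:Mul1,r1:Mul2,r2:Add1,r3:16
  c8: stall  regs: r0:Mul1,r1:Mul2,r2:Add1,r3:16
  c9: stall  regs: r0:Mul1,r1:Mul2,r2:Add1,r3:16
  c10: CDB Mul1=240; issue MUL r1<-Mul1  regs: r0:240,r1:Mul1,r2:Add1,r3:16
  c11: stall  regs: r0:240,r1:Mul1,r2:Add1,r3:16
  c12: CDB Add1=480; issue SUB r1<-Add1  regs: r0:240,r1:Add1,r2:480,r3:16
  c13: CDB Add2=-232  regs: r0:240,r1:Add1,r2:480,r3:16
  c14: -  regs: r0:240,r1:Add1,r2:480,r3:16
  c15: -  regs: r0:240,r1:Add1,r2:480,r3:16
  c16: CDB Mul2=230400  regs: r0:240,r1:Add1,r2:480,r3:16
  c17: -  regs: r0:240,r1:Add1,r2:480,r3:16
  c18: -  regs: r0:240,r1:Add1,r2:480,r3:16
  c19: -  regs: r0:240,r1:Add1,r2:480,r3:16
  c20: CDB Mul1=55296000  regs: r0:240,r1:Add1,r2:480,r3:16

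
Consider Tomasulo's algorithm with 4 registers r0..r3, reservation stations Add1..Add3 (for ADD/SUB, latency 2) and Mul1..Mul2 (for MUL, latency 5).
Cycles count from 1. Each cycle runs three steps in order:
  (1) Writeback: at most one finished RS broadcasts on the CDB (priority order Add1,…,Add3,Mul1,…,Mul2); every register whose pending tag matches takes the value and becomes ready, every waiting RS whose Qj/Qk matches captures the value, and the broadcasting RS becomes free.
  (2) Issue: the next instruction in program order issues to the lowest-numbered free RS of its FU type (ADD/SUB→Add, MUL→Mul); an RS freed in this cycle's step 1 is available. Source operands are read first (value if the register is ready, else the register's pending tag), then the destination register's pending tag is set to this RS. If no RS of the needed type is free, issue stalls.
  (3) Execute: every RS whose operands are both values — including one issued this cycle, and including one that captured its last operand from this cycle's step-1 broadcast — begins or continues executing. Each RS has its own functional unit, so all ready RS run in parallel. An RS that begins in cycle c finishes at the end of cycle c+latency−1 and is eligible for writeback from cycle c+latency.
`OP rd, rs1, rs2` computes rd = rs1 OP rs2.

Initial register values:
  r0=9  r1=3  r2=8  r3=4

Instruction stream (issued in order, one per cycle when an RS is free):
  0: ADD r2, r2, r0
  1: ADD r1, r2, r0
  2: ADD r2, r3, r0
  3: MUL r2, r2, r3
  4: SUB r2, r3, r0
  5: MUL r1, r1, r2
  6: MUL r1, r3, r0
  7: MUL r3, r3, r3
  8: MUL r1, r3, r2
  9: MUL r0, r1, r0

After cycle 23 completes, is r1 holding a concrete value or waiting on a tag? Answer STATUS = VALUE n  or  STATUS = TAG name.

cycle 1: issue ADD r2<-Add1 // r0:9,r1:3,r2:Add1,r3:4
cycle 2: issue ADD r1<-Add2 // r0:9,r1:Add2,r2:Add1,r3:4
cycle 3: CDB Add1=17; issue ADD r2<-Add1 // r0:9,r1:Add2,r2:Add1,r3:4
cycle 4: issue MUL r2<-Mul1 // r0:9,r1:Add2,r2:Mul1,r3:4
cycle 5: CDB Add1=13; issue SUB r2<-Add1 // r0:9,r1:Add2,r2:Add1,r3:4
cycle 6: CDB Add2=26; issue MUL r1<-Mul2 // r0:9,r1:Mul2,r2:Add1,r3:4
cycle 7: CDB Add1=-5; stall // r0:9,r1:Mul2,r2:-5,r3:4
cycle 8: stall // r0:9,r1:Mul2,r2:-5,r3:4
cycle 9: stall // r0:9,r1:Mul2,r2:-5,r3:4
cycle 10: CDB Mul1=52; issue MUL r1<-Mul1 // r0:9,r1:Mul1,r2:-5,r3:4
cycle 11: stall // r0:9,r1:Mul1,r2:-5,r3:4
cycle 12: CDB Mul2=-130; issue MUL r3<-Mul2 // r0:9,r1:Mul1,r2:-5,r3:Mul2
cycle 13: stall // r0:9,r1:Mul1,r2:-5,r3:Mul2
cycle 14: stall // r0:9,r1:Mul1,r2:-5,r3:Mul2
cycle 15: CDB Mul1=36; issue MUL r1<-Mul1 // r0:9,r1:Mul1,r2:-5,r3:Mul2
cycle 16: stall // r0:9,r1:Mul1,r2:-5,r3:Mul2
cycle 17: CDB Mul2=16; issue MUL r0<-Mul2 // r0:Mul2,r1:Mul1,r2:-5,r3:16
cycle 18: - // r0:Mul2,r1:Mul1,r2:-5,r3:16
cycle 19: - // r0:Mul2,r1:Mul1,r2:-5,r3:16
cycle 20: - // r0:Mul2,r1:Mul1,r2:-5,r3:16
cycle 21: - // r0:Mul2,r1:Mul1,r2:-5,r3:16
cycle 22: CDB Mul1=-80 // r0:Mul2,r1:-80,r2:-5,r3:16
cycle 23: - // r0:Mul2,r1:-80,r2:-5,r3:16

STATUS = VALUE -80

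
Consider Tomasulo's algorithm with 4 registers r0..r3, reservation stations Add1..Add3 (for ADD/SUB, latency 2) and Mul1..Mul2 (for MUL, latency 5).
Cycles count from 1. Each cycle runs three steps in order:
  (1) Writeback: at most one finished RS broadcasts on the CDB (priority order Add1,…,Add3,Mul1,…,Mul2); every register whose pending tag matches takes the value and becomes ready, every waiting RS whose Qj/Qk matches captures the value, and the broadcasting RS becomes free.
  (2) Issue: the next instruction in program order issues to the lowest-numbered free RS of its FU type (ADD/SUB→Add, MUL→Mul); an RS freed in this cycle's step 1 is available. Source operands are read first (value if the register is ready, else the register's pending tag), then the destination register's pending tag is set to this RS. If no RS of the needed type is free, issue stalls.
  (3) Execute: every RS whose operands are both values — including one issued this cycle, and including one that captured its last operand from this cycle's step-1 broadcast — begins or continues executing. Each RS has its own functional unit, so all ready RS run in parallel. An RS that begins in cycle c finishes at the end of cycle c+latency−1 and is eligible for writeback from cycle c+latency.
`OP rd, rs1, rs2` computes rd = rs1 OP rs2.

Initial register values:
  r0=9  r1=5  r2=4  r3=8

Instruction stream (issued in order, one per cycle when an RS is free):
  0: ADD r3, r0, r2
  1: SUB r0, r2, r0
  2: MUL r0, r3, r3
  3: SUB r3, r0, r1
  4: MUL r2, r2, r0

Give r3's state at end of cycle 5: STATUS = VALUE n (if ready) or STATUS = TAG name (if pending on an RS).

STATUS = TAG Add1

cycle 1: issue ADD r3<-Add1 // r0:9,r1:5,r2:4,r3:Add1
cycle 2: issue SUB r0<-Add2 // r0:Add2,r1:5,r2:4,r3:Add1
cycle 3: CDB Add1=13; issue MUL r0<-Mul1 // r0:Mul1,r1:5,r2:4,r3:13
cycle 4: CDB Add2=-5; issue SUB r3<-Add1 // r0:Mul1,r1:5,r2:4,r3:Add1
cycle 5: issue MUL r2<-Mul2 // r0:Mul1,r1:5,r2:Mul2,r3:Add1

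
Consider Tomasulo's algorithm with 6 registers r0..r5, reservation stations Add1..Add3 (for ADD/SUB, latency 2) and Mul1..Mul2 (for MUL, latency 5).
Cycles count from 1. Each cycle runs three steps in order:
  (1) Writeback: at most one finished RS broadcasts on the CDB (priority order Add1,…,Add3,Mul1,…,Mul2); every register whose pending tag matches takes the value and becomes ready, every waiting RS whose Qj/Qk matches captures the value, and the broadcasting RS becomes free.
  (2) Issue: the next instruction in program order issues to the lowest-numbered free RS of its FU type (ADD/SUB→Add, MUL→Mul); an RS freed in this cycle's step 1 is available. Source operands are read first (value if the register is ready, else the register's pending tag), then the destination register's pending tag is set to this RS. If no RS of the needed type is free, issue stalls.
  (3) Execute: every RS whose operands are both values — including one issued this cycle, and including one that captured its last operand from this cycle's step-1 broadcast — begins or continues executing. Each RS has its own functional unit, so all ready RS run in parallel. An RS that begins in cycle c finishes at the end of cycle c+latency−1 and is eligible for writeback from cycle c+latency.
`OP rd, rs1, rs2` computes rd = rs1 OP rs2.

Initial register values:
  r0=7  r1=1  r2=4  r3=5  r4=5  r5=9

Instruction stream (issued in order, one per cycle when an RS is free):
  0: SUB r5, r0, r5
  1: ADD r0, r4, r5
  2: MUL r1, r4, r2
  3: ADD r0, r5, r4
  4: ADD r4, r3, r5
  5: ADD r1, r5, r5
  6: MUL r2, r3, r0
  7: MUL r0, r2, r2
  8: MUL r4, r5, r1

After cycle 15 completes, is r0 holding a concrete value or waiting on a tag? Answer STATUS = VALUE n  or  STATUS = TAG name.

STATUS = TAG Mul1

cycle 1: issue SUB r5<-Add1 // r0:7,r1:1,r2:4,r3:5,r4:5,r5:Add1
cycle 2: issue ADD r0<-Add2 // r0:Add2,r1:1,r2:4,r3:5,r4:5,r5:Add1
cycle 3: CDB Add1=-2; issue MUL r1<-Mul1 // r0:Add2,r1:Mul1,r2:4,r3:5,r4:5,r5:-2
cycle 4: issue ADD r0<-Add1 // r0:Add1,r1:Mul1,r2:4,r3:5,r4:5,r5:-2
cycle 5: CDB Add2=3; issue ADD r4<-Add2 // r0:Add1,r1:Mul1,r2:4,r3:5,r4:Add2,r5:-2
cycle 6: CDB Add1=3; issue ADD r1<-Add1 // r0:3,r1:Add1,r2:4,r3:5,r4:Add2,r5:-2
cycle 7: CDB Add2=3; issue MUL r2<-Mul2 // r0:3,r1:Add1,r2:Mul2,r3:5,r4:3,r5:-2
cycle 8: CDB Add1=-4; stall // r0:3,r1:-4,r2:Mul2,r3:5,r4:3,r5:-2
cycle 9: CDB Mul1=20; issue MUL r0<-Mul1 // r0:Mul1,r1:-4,r2:Mul2,r3:5,r4:3,r5:-2
cycle 10: stall // r0:Mul1,r1:-4,r2:Mul2,r3:5,r4:3,r5:-2
cycle 11: stall // r0:Mul1,r1:-4,r2:Mul2,r3:5,r4:3,r5:-2
cycle 12: CDB Mul2=15; issue MUL r4<-Mul2 // r0:Mul1,r1:-4,r2:15,r3:5,r4:Mul2,r5:-2
cycle 13: - // r0:Mul1,r1:-4,r2:15,r3:5,r4:Mul2,r5:-2
cycle 14: - // r0:Mul1,r1:-4,r2:15,r3:5,r4:Mul2,r5:-2
cycle 15: - // r0:Mul1,r1:-4,r2:15,r3:5,r4:Mul2,r5:-2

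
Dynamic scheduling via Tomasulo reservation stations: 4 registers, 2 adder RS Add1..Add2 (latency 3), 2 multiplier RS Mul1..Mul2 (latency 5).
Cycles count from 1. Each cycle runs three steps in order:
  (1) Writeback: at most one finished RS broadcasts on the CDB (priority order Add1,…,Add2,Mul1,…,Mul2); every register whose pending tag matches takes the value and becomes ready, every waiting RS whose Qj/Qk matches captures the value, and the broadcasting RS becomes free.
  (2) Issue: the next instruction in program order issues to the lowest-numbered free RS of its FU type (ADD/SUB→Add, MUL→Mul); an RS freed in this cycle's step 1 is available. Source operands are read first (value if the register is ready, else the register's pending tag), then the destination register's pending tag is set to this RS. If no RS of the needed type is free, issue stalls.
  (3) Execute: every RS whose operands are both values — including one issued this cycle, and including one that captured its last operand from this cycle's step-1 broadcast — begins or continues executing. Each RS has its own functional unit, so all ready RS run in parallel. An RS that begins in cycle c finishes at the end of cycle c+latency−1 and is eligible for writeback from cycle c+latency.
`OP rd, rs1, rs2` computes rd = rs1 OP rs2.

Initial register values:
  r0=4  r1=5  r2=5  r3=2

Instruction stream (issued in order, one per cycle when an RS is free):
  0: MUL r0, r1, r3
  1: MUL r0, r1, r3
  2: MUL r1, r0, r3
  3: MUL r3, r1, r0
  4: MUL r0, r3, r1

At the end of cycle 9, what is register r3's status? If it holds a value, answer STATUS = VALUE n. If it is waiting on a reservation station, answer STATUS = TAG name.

STATUS = TAG Mul2

c1: issue MUL r0<-Mul1 | r0:Mul1,r1:5,r2:5,r3:2
c2: issue MUL r0<-Mul2 | r0:Mul2,r1:5,r2:5,r3:2
c3: stall | r0:Mul2,r1:5,r2:5,r3:2
c4: stall | r0:Mul2,r1:5,r2:5,r3:2
c5: stall | r0:Mul2,r1:5,r2:5,r3:2
c6: CDB Mul1=10; issue MUL r1<-Mul1 | r0:Mul2,r1:Mul1,r2:5,r3:2
c7: CDB Mul2=10; issue MUL r3<-Mul2 | r0:10,r1:Mul1,r2:5,r3:Mul2
c8: stall | r0:10,r1:Mul1,r2:5,r3:Mul2
c9: stall | r0:10,r1:Mul1,r2:5,r3:Mul2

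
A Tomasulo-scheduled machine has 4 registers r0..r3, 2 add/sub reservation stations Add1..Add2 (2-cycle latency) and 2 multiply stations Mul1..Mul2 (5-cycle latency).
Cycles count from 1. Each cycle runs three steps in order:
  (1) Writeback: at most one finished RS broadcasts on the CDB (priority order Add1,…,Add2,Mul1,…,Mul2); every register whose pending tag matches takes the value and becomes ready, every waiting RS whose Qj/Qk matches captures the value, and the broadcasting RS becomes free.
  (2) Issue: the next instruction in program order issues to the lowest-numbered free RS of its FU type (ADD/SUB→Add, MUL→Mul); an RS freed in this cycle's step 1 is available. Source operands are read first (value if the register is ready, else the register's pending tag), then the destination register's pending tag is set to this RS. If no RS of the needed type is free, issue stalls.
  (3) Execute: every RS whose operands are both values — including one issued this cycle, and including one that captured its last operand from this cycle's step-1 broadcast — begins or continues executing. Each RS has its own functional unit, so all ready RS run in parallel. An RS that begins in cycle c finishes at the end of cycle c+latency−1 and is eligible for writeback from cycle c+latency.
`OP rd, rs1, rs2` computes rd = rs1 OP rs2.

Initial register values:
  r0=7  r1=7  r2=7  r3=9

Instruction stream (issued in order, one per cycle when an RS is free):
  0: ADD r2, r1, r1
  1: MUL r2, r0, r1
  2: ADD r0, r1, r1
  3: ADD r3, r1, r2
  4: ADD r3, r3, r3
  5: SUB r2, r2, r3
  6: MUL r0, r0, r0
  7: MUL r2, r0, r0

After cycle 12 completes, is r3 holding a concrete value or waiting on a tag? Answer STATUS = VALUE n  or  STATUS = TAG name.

STATUS = VALUE 112

cycle 1: issue ADD r2<-Add1 // r0:7,r1:7,r2:Add1,r3:9
cycle 2: issue MUL r2<-Mul1 // r0:7,r1:7,r2:Mul1,r3:9
cycle 3: CDB Add1=14; issue ADD r0<-Add1 // r0:Add1,r1:7,r2:Mul1,r3:9
cycle 4: issue ADD r3<-Add2 // r0:Add1,r1:7,r2:Mul1,r3:Add2
cycle 5: CDB Add1=14; issue ADD r3<-Add1 // r0:14,r1:7,r2:Mul1,r3:Add1
cycle 6: stall // r0:14,r1:7,r2:Mul1,r3:Add1
cycle 7: CDB Mul1=49; stall // r0:14,r1:7,r2:49,r3:Add1
cycle 8: stall // r0:14,r1:7,r2:49,r3:Add1
cycle 9: CDB Add2=56; issue SUB r2<-Add2 // r0:14,r1:7,r2:Add2,r3:Add1
cycle 10: issue MUL r0<-Mul1 // r0:Mul1,r1:7,r2:Add2,r3:Add1
cycle 11: CDB Add1=112; issue MUL r2<-Mul2 // r0:Mul1,r1:7,r2:Mul2,r3:112
cycle 12: - // r0:Mul1,r1:7,r2:Mul2,r3:112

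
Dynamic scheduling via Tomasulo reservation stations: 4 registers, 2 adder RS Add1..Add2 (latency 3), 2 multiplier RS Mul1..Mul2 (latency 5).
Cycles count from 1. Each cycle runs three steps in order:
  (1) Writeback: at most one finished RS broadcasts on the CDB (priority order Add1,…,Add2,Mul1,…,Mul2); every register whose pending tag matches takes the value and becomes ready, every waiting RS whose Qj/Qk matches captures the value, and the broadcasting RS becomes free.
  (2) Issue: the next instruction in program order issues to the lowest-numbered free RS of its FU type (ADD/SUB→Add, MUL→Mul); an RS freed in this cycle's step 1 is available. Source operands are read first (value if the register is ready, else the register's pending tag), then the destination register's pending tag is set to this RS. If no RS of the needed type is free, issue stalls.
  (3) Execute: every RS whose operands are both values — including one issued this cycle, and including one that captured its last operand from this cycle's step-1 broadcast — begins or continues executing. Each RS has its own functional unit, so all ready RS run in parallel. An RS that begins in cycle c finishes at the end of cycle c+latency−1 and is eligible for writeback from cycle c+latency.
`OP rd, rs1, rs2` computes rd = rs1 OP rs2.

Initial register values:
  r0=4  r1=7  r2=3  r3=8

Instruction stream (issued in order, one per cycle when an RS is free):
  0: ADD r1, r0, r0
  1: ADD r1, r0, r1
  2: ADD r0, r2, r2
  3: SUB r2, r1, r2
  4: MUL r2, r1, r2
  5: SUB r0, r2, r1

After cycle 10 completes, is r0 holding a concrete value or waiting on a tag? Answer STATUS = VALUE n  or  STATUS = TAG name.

  c1: issue ADD r1<-Add1  regs: r0:4,r1:Add1,r2:3,r3:8
  c2: issue ADD r1<-Add2  regs: r0:4,r1:Add2,r2:3,r3:8
  c3: stall  regs: r0:4,r1:Add2,r2:3,r3:8
  c4: CDB Add1=8; issue ADD r0<-Add1  regs: r0:Add1,r1:Add2,r2:3,r3:8
  c5: stall  regs: r0:Add1,r1:Add2,r2:3,r3:8
  c6: stall  regs: r0:Add1,r1:Add2,r2:3,r3:8
  c7: CDB Add1=6; issue SUB r2<-Add1  regs: r0:6,r1:Add2,r2:Add1,r3:8
  c8: CDB Add2=12; issue MUL r2<-Mul1  regs: r0:6,r1:12,r2:Mul1,r3:8
  c9: issue SUB r0<-Add2  regs: r0:Add2,r1:12,r2:Mul1,r3:8
  c10: -  regs: r0:Add2,r1:12,r2:Mul1,r3:8

STATUS = TAG Add2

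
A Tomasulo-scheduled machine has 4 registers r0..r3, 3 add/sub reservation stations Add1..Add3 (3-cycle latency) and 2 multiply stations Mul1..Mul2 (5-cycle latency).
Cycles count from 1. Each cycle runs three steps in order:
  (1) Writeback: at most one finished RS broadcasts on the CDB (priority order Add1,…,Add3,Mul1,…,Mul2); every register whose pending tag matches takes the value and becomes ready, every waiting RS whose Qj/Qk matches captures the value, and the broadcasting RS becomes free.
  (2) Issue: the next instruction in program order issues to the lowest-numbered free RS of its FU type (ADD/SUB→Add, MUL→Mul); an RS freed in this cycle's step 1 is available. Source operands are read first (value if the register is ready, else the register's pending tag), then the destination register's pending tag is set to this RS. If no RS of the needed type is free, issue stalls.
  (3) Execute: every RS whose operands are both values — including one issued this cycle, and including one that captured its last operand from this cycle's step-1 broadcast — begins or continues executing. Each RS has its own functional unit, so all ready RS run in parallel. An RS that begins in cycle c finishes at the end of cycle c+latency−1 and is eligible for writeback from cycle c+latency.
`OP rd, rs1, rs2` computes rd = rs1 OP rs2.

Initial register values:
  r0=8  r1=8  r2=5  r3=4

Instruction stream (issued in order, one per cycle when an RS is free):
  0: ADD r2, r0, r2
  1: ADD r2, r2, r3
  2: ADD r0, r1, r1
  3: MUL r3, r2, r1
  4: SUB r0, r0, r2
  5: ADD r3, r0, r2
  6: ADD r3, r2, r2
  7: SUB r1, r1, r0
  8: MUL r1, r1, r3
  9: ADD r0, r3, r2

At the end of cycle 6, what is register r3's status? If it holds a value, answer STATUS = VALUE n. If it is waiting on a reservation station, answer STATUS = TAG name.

STATUS = TAG Add3

c1: issue ADD r2<-Add1 | r0:8,r1:8,r2:Add1,r3:4
c2: issue ADD r2<-Add2 | r0:8,r1:8,r2:Add2,r3:4
c3: issue ADD r0<-Add3 | r0:Add3,r1:8,r2:Add2,r3:4
c4: CDB Add1=13; issue MUL r3<-Mul1 | r0:Add3,r1:8,r2:Add2,r3:Mul1
c5: issue SUB r0<-Add1 | r0:Add1,r1:8,r2:Add2,r3:Mul1
c6: CDB Add3=16; issue ADD r3<-Add3 | r0:Add1,r1:8,r2:Add2,r3:Add3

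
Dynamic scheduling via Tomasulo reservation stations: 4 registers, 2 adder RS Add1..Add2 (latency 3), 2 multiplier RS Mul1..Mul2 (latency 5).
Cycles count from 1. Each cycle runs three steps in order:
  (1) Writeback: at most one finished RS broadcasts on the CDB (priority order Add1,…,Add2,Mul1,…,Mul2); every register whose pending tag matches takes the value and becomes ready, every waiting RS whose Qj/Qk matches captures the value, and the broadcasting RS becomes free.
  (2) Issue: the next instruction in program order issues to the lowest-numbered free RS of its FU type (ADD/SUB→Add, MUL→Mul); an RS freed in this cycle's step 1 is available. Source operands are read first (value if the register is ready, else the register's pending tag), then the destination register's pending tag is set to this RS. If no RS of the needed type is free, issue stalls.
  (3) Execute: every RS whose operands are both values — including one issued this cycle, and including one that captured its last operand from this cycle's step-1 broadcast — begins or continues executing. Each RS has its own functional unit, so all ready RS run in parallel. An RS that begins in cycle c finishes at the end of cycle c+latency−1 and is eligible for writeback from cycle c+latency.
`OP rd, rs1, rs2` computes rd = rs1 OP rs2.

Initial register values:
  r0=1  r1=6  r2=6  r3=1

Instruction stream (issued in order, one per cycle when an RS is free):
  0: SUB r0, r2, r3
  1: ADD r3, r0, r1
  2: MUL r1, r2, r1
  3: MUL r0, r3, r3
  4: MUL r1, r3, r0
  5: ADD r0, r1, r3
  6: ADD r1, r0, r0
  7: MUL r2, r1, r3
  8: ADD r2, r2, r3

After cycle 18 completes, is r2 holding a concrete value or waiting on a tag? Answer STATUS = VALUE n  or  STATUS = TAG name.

STATUS = TAG Mul2

cycle 1: issue SUB r0<-Add1 // r0:Add1,r1:6,r2:6,r3:1
cycle 2: issue ADD r3<-Add2 // r0:Add1,r1:6,r2:6,r3:Add2
cycle 3: issue MUL r1<-Mul1 // r0:Add1,r1:Mul1,r2:6,r3:Add2
cycle 4: CDB Add1=5; issue MUL r0<-Mul2 // r0:Mul2,r1:Mul1,r2:6,r3:Add2
cycle 5: stall // r0:Mul2,r1:Mul1,r2:6,r3:Add2
cycle 6: stall // r0:Mul2,r1:Mul1,r2:6,r3:Add2
cycle 7: CDB Add2=11; stall // r0:Mul2,r1:Mul1,r2:6,r3:11
cycle 8: CDB Mul1=36; issue MUL r1<-Mul1 // r0:Mul2,r1:Mul1,r2:6,r3:11
cycle 9: issue ADD r0<-Add1 // r0:Add1,r1:Mul1,r2:6,r3:11
cycle 10: issue ADD r1<-Add2 // r0:Add1,r1:Add2,r2:6,r3:11
cycle 11: stall // r0:Add1,r1:Add2,r2:6,r3:11
cycle 12: CDB Mul2=121; issue MUL r2<-Mul2 // r0:Add1,r1:Add2,r2:Mul2,r3:11
cycle 13: stall // r0:Add1,r1:Add2,r2:Mul2,r3:11
cycle 14: stall // r0:Add1,r1:Add2,r2:Mul2,r3:11
cycle 15: stall // r0:Add1,r1:Add2,r2:Mul2,r3:11
cycle 16: stall // r0:Add1,r1:Add2,r2:Mul2,r3:11
cycle 17: CDB Mul1=1331; stall // r0:Add1,r1:Add2,r2:Mul2,r3:11
cycle 18: stall // r0:Add1,r1:Add2,r2:Mul2,r3:11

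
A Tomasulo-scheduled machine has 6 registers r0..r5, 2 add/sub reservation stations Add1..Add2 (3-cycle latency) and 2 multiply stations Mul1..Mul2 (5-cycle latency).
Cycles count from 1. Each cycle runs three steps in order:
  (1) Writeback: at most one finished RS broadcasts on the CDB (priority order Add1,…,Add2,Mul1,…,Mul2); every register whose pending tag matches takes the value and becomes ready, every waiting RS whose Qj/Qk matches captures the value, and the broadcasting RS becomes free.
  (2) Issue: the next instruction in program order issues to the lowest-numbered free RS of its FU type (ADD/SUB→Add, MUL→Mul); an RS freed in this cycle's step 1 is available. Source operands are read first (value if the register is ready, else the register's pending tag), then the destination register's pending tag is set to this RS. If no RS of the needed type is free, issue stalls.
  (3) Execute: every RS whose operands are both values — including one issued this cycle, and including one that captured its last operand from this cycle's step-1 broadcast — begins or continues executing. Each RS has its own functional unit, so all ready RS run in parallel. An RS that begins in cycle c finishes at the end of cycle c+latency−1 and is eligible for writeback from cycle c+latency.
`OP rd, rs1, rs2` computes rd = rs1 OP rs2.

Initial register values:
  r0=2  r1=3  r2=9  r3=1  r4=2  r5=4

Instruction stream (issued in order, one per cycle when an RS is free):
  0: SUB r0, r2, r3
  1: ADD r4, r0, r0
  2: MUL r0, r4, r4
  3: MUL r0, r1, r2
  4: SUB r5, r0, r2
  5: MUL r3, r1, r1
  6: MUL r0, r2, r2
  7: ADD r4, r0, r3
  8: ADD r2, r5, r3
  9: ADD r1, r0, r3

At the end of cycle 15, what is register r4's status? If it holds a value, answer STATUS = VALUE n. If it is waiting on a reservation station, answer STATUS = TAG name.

  c1: issue SUB r0<-Add1  regs: r0:Add1,r1:3,r2:9,r3:1,r4:2,r5:4
  c2: issue ADD r4<-Add2  regs: r0:Add1,r1:3,r2:9,r3:1,r4:Add2,r5:4
  c3: issue MUL r0<-Mul1  regs: r0:Mul1,r1:3,r2:9,r3:1,r4:Add2,r5:4
  c4: CDB Add1=8; issue MUL r0<-Mul2  regs: r0:Mul2,r1:3,r2:9,r3:1,r4:Add2,r5:4
  c5: issue SUB r5<-Add1  regs: r0:Mul2,r1:3,r2:9,r3:1,r4:Add2,r5:Add1
  c6: stall  regs: r0:Mul2,r1:3,r2:9,r3:1,r4:Add2,r5:Add1
  c7: CDB Add2=16; stall  regs: r0:Mul2,r1:3,r2:9,r3:1,r4:16,r5:Add1
  c8: stall  regs: r0:Mul2,r1:3,r2:9,r3:1,r4:16,r5:Add1
  c9: CDB Mul2=27; issue MUL r3<-Mul2  regs: r0:27,r1:3,r2:9,r3:Mul2,r4:16,r5:Add1
  c10: stall  regs: r0:27,r1:3,r2:9,r3:Mul2,r4:16,r5:Add1
  c11: stall  regs: r0:27,r1:3,r2:9,r3:Mul2,r4:16,r5:Add1
  c12: CDB Add1=18; stall  regs: r0:27,r1:3,r2:9,r3:Mul2,r4:16,r5:18
  c13: CDB Mul1=256; issue MUL r0<-Mul1  regs: r0:Mul1,r1:3,r2:9,r3:Mul2,r4:16,r5:18
  c14: CDB Mul2=9; issue ADD r4<-Add1  regs: r0:Mul1,r1:3,r2:9,r3:9,r4:Add1,r5:18
  c15: issue ADD r2<-Add2  regs: r0:Mul1,r1:3,r2:Add2,r3:9,r4:Add1,r5:18

STATUS = TAG Add1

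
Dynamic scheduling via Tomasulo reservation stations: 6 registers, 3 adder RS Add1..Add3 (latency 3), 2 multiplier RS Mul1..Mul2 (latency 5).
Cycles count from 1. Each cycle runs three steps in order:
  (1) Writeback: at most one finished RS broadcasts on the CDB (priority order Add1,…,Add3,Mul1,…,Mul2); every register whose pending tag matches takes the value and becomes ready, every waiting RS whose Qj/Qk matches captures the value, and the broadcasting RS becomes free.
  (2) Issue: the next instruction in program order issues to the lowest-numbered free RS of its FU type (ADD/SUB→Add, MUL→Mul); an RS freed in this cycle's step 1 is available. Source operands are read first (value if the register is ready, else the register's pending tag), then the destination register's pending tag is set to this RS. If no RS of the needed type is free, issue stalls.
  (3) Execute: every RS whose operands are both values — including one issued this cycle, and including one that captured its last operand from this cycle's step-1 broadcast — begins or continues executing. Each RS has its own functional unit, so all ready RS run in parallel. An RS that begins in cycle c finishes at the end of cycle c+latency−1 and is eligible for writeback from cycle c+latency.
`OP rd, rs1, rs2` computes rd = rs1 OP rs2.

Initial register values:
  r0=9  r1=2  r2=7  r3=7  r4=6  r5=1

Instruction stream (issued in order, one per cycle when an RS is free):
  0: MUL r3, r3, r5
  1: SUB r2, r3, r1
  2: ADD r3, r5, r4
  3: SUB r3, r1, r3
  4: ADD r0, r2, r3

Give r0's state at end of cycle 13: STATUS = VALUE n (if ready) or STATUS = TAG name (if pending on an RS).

  c1: issue MUL r3<-Mul1  regs: r0:9,r1:2,r2:7,r3:Mul1,r4:6,r5:1
  c2: issue SUB r2<-Add1  regs: r0:9,r1:2,r2:Add1,r3:Mul1,r4:6,r5:1
  c3: issue ADD r3<-Add2  regs: r0:9,r1:2,r2:Add1,r3:Add2,r4:6,r5:1
  c4: issue SUB r3<-Add3  regs: r0:9,r1:2,r2:Add1,r3:Add3,r4:6,r5:1
  c5: stall  regs: r0:9,r1:2,r2:Add1,r3:Add3,r4:6,r5:1
  c6: CDB Add2=7; issue ADD r0<-Add2  regs: r0:Add2,r1:2,r2:Add1,r3:Add3,r4:6,r5:1
  c7: CDB Mul1=7  regs: r0:Add2,r1:2,r2:Add1,r3:Add3,r4:6,r5:1
  c8: -  regs: r0:Add2,r1:2,r2:Add1,r3:Add3,r4:6,r5:1
  c9: CDB Add3=-5  regs: r0:Add2,r1:2,r2:Add1,r3:-5,r4:6,r5:1
  c10: CDB Add1=5  regs: r0:Add2,r1:2,r2:5,r3:-5,r4:6,r5:1
  c11: -  regs: r0:Add2,r1:2,r2:5,r3:-5,r4:6,r5:1
  c12: -  regs: r0:Add2,r1:2,r2:5,r3:-5,r4:6,r5:1
  c13: CDB Add2=0  regs: r0:0,r1:2,r2:5,r3:-5,r4:6,r5:1

STATUS = VALUE 0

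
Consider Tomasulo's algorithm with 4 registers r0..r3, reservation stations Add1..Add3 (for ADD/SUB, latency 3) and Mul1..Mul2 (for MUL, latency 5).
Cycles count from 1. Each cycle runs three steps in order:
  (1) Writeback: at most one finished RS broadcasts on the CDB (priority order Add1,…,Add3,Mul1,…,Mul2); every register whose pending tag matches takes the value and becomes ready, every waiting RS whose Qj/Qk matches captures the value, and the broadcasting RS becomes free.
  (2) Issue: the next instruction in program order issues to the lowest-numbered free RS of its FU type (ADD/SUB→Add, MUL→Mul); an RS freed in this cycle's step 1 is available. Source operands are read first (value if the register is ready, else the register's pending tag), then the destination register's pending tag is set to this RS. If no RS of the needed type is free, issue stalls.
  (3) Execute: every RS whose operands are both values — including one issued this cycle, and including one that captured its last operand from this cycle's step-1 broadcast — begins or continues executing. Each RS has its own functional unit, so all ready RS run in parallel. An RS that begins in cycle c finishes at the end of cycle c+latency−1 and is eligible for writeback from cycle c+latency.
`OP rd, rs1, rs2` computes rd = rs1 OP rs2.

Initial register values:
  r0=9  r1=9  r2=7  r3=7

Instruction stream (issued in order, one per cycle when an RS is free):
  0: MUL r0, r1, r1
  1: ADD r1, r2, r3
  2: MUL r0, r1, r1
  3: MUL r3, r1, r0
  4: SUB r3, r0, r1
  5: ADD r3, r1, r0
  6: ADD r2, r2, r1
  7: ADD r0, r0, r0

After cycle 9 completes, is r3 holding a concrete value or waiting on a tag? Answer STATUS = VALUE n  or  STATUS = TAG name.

cycle 1: issue MUL r0<-Mul1 // r0:Mul1,r1:9,r2:7,r3:7
cycle 2: issue ADD r1<-Add1 // r0:Mul1,r1:Add1,r2:7,r3:7
cycle 3: issue MUL r0<-Mul2 // r0:Mul2,r1:Add1,r2:7,r3:7
cycle 4: stall // r0:Mul2,r1:Add1,r2:7,r3:7
cycle 5: CDB Add1=14; stall // r0:Mul2,r1:14,r2:7,r3:7
cycle 6: CDB Mul1=81; issue MUL r3<-Mul1 // r0:Mul2,r1:14,r2:7,r3:Mul1
cycle 7: issue SUB r3<-Add1 // r0:Mul2,r1:14,r2:7,r3:Add1
cycle 8: issue ADD r3<-Add2 // r0:Mul2,r1:14,r2:7,r3:Add2
cycle 9: issue ADD r2<-Add3 // r0:Mul2,r1:14,r2:Add3,r3:Add2

STATUS = TAG Add2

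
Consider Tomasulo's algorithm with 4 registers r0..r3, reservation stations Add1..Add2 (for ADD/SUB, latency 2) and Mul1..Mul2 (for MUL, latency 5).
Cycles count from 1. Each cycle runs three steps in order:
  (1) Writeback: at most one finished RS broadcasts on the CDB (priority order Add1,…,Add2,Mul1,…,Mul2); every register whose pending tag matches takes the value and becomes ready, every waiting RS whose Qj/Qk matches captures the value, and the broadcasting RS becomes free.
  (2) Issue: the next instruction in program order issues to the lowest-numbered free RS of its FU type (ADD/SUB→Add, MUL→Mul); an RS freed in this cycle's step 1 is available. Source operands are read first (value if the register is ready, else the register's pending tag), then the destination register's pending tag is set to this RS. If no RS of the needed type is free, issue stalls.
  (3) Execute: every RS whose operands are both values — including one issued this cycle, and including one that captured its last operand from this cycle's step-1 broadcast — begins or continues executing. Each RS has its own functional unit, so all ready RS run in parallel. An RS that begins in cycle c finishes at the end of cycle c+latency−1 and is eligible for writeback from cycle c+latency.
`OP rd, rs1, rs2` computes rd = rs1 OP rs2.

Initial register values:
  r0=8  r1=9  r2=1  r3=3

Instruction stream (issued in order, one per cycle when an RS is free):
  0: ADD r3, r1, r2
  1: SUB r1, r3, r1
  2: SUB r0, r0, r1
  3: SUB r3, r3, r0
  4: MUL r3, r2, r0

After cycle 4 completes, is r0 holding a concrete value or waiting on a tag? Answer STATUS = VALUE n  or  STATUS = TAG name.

  c1: issue ADD r3<-Add1  regs: r0:8,r1:9,r2:1,r3:Add1
  c2: issue SUB r1<-Add2  regs: r0:8,r1:Add2,r2:1,r3:Add1
  c3: CDB Add1=10; issue SUB r0<-Add1  regs: r0:Add1,r1:Add2,r2:1,r3:10
  c4: stall  regs: r0:Add1,r1:Add2,r2:1,r3:10

STATUS = TAG Add1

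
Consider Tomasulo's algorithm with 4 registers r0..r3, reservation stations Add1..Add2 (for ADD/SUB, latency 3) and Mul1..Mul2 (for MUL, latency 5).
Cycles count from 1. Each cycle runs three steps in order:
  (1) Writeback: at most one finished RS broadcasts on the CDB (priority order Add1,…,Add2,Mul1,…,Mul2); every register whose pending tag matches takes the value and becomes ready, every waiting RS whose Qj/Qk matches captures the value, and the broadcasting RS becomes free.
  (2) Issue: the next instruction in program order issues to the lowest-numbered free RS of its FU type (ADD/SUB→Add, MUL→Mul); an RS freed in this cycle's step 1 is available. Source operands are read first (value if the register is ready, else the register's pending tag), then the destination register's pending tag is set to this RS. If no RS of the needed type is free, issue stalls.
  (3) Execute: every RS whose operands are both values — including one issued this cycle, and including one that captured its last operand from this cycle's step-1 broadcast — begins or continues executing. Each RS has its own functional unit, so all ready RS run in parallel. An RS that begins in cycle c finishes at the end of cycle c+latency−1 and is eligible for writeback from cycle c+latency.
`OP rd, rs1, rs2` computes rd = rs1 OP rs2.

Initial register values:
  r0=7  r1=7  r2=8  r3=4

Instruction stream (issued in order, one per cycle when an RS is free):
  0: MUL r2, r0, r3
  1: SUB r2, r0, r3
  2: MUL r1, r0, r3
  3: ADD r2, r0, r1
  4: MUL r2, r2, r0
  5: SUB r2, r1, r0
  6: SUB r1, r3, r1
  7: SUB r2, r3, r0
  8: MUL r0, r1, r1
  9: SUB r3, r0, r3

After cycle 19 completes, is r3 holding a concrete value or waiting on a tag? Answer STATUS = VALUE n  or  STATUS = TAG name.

STATUS = TAG Add1

cycle 1: issue MUL r2<-Mul1 // r0:7,r1:7,r2:Mul1,r3:4
cycle 2: issue SUB r2<-Add1 // r0:7,r1:7,r2:Add1,r3:4
cycle 3: issue MUL r1<-Mul2 // r0:7,r1:Mul2,r2:Add1,r3:4
cycle 4: issue ADD r2<-Add2 // r0:7,r1:Mul2,r2:Add2,r3:4
cycle 5: CDB Add1=3; stall // r0:7,r1:Mul2,r2:Add2,r3:4
cycle 6: CDB Mul1=28; issue MUL r2<-Mul1 // r0:7,r1:Mul2,r2:Mul1,r3:4
cycle 7: issue SUB r2<-Add1 // r0:7,r1:Mul2,r2:Add1,r3:4
cycle 8: CDB Mul2=28; stall // r0:7,r1:28,r2:Add1,r3:4
cycle 9: stall // r0:7,r1:28,r2:Add1,r3:4
cycle 10: stall // r0:7,r1:28,r2:Add1,r3:4
cycle 11: CDB Add1=21; issue SUB r1<-Add1 // r0:7,r1:Add1,r2:21,r3:4
cycle 12: CDB Add2=35; issue SUB r2<-Add2 // r0:7,r1:Add1,r2:Add2,r3:4
cycle 13: issue MUL r0<-Mul2 // r0:Mul2,r1:Add1,r2:Add2,r3:4
cycle 14: CDB Add1=-24; issue SUB r3<-Add1 // r0:Mul2,r1:-24,r2:Add2,r3:Add1
cycle 15: CDB Add2=-3 // r0:Mul2,r1:-24,r2:-3,r3:Add1
cycle 16: - // r0:Mul2,r1:-24,r2:-3,r3:Add1
cycle 17: CDB Mul1=245 // r0:Mul2,r1:-24,r2:-3,r3:Add1
cycle 18: - // r0:Mul2,r1:-24,r2:-3,r3:Add1
cycle 19: CDB Mul2=576 // r0:576,r1:-24,r2:-3,r3:Add1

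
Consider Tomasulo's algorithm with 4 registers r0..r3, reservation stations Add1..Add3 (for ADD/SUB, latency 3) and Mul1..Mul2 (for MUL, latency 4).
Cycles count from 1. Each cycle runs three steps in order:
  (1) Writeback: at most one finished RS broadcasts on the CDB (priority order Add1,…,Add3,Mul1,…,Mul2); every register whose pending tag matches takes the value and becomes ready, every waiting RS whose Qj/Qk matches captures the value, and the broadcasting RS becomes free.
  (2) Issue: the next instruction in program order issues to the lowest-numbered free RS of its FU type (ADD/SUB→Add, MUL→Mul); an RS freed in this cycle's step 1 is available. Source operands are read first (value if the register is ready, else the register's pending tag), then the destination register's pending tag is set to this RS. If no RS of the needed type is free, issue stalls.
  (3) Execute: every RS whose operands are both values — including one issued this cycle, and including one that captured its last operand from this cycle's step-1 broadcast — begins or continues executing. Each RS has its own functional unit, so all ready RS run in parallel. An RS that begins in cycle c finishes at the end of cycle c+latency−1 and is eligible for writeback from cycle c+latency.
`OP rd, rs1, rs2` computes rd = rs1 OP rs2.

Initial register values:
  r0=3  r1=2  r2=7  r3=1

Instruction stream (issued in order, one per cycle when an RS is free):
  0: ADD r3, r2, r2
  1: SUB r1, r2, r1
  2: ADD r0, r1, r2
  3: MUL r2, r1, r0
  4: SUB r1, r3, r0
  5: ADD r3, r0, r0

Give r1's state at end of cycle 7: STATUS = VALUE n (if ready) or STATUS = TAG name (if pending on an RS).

STATUS = TAG Add1

  c1: issue ADD r3<-Add1  regs: r0:3,r1:2,r2:7,r3:Add1
  c2: issue SUB r1<-Add2  regs: r0:3,r1:Add2,r2:7,r3:Add1
  c3: issue ADD r0<-Add3  regs: r0:Add3,r1:Add2,r2:7,r3:Add1
  c4: CDB Add1=14; issue MUL r2<-Mul1  regs: r0:Add3,r1:Add2,r2:Mul1,r3:14
  c5: CDB Add2=5; issue SUB r1<-Add1  regs: r0:Add3,r1:Add1,r2:Mul1,r3:14
  c6: issue ADD r3<-Add2  regs: r0:Add3,r1:Add1,r2:Mul1,r3:Add2
  c7: -  regs: r0:Add3,r1:Add1,r2:Mul1,r3:Add2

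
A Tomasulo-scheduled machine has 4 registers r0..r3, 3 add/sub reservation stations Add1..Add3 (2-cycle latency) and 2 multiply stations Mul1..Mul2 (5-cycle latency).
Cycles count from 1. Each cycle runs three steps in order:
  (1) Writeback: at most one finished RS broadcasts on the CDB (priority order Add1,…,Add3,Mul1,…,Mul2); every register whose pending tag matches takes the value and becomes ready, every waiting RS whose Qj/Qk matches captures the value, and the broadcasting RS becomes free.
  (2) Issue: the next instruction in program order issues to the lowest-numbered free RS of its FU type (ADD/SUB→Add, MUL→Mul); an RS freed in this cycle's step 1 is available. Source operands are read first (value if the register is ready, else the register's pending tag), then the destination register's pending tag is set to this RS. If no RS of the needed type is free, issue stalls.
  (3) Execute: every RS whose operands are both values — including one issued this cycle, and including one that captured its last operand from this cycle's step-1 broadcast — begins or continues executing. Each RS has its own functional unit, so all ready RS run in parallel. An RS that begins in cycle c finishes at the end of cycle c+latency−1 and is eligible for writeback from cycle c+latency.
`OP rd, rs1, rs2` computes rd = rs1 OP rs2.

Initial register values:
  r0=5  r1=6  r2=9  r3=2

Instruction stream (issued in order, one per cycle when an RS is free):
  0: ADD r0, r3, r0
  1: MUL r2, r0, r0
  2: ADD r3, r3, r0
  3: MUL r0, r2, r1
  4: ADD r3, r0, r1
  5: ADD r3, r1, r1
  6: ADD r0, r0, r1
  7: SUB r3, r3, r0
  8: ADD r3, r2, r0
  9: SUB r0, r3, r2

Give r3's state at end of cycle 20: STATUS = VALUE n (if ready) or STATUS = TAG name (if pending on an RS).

cycle 1: issue ADD r0<-Add1 // r0:Add1,r1:6,r2:9,r3:2
cycle 2: issue MUL r2<-Mul1 // r0:Add1,r1:6,r2:Mul1,r3:2
cycle 3: CDB Add1=7; issue ADD r3<-Add1 // r0:7,r1:6,r2:Mul1,r3:Add1
cycle 4: issue MUL r0<-Mul2 // r0:Mul2,r1:6,r2:Mul1,r3:Add1
cycle 5: CDB Add1=9; issue ADD r3<-Add1 // r0:Mul2,r1:6,r2:Mul1,r3:Add1
cycle 6: issue ADD r3<-Add2 // r0:Mul2,r1:6,r2:Mul1,r3:Add2
cycle 7: issue ADD r0<-Add3 // r0:Add3,r1:6,r2:Mul1,r3:Add2
cycle 8: CDB Add2=12; issue SUB r3<-Add2 // r0:Add3,r1:6,r2:Mul1,r3:Add2
cycle 9: CDB Mul1=49; stall // r0:Add3,r1:6,r2:49,r3:Add2
cycle 10: stall // r0:Add3,r1:6,r2:49,r3:Add2
cycle 11: stall // r0:Add3,r1:6,r2:49,r3:Add2
cycle 12: stall // r0:Add3,r1:6,r2:49,r3:Add2
cycle 13: stall // r0:Add3,r1:6,r2:49,r3:Add2
cycle 14: CDB Mul2=294; stall // r0:Add3,r1:6,r2:49,r3:Add2
cycle 15: stall // r0:Add3,r1:6,r2:49,r3:Add2
cycle 16: CDB Add1=300; issue ADD r3<-Add1 // r0:Add3,r1:6,r2:49,r3:Add1
cycle 17: CDB Add3=300; issue SUB r0<-Add3 // r0:Add3,r1:6,r2:49,r3:Add1
cycle 18: - // r0:Add3,r1:6,r2:49,r3:Add1
cycle 19: CDB Add1=349 // r0:Add3,r1:6,r2:49,r3:349
cycle 20: CDB Add2=-288 // r0:Add3,r1:6,r2:49,r3:349

STATUS = VALUE 349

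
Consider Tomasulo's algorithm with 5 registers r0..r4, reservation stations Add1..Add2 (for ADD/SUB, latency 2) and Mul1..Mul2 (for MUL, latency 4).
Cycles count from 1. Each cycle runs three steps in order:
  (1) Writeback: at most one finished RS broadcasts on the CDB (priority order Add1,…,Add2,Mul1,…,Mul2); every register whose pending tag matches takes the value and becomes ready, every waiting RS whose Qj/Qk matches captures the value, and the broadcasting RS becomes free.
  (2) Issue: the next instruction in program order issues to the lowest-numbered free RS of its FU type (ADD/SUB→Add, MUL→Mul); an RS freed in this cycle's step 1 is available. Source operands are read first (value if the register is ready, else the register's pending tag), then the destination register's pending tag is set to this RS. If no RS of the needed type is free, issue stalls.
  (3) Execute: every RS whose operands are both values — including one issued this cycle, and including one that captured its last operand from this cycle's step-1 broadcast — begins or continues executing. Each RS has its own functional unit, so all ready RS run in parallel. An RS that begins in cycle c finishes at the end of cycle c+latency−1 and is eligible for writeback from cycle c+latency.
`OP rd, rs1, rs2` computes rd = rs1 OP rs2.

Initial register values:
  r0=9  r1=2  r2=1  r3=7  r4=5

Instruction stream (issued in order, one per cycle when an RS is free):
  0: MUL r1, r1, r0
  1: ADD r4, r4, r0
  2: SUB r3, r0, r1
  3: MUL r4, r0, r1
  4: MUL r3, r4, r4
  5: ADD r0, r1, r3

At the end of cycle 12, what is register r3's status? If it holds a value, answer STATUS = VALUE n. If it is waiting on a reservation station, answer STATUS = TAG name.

c1: issue MUL r1<-Mul1 | r0:9,r1:Mul1,r2:1,r3:7,r4:5
c2: issue ADD r4<-Add1 | r0:9,r1:Mul1,r2:1,r3:7,r4:Add1
c3: issue SUB r3<-Add2 | r0:9,r1:Mul1,r2:1,r3:Add2,r4:Add1
c4: CDB Add1=14; issue MUL r4<-Mul2 | r0:9,r1:Mul1,r2:1,r3:Add2,r4:Mul2
c5: CDB Mul1=18; issue MUL r3<-Mul1 | r0:9,r1:18,r2:1,r3:Mul1,r4:Mul2
c6: issue ADD r0<-Add1 | r0:Add1,r1:18,r2:1,r3:Mul1,r4:Mul2
c7: CDB Add2=-9 | r0:Add1,r1:18,r2:1,r3:Mul1,r4:Mul2
c8: - | r0:Add1,r1:18,r2:1,r3:Mul1,r4:Mul2
c9: CDB Mul2=162 | r0:Add1,r1:18,r2:1,r3:Mul1,r4:162
c10: - | r0:Add1,r1:18,r2:1,r3:Mul1,r4:162
c11: - | r0:Add1,r1:18,r2:1,r3:Mul1,r4:162
c12: - | r0:Add1,r1:18,r2:1,r3:Mul1,r4:162

STATUS = TAG Mul1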